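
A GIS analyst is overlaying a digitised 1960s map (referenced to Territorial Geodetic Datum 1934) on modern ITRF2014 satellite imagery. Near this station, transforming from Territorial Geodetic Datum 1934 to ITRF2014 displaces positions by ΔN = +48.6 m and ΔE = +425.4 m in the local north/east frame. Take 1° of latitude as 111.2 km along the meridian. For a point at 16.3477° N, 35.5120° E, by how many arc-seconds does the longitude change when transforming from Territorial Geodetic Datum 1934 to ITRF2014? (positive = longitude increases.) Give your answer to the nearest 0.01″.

Δλ = 14.35″

At latitude 16.3477°, cos φ = 0.959571.
1° of longitude at this latitude = 111.2 × cos φ = 106.70 km, so Δλ = 425.4 / 106704.3 = 0.0039867° = 14.352″.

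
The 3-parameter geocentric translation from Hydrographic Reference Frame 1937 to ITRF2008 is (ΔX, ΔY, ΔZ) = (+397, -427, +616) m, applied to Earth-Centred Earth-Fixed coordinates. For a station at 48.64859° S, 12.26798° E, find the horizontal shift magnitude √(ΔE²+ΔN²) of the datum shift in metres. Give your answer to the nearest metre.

805 m

At φ = -48.64859°, λ = 12.26798°: sin φ = -0.750672, cos φ = 0.660675, sin λ = 0.212484, cos λ = 0.977164.
ΔE = −sin λ·ΔX + cos λ·ΔY = −(0.212484)·(397) + (0.977164)·(-427) = -501.61 m.
ΔN = −sin φ cos λ·ΔX − sin φ sin λ·ΔY + cos φ·ΔZ = −(-0.750672)(0.977164)(397) − (-0.750672)(0.212484)(-427) + (0.660675)(616) = 630.08 m.
Horizontal magnitude = √(ΔE² + ΔN²) = √((-501.61)² + 630.08²) = 805.36 m.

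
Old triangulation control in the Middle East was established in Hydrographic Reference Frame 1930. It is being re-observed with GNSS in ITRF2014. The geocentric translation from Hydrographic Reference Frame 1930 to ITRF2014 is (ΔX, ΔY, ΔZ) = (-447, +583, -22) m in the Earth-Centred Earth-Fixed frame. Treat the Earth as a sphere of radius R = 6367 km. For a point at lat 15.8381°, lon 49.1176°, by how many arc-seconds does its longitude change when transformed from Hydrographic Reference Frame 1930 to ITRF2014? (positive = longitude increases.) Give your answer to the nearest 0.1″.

Δλ = 24.2″

sin φ = 0.272920, cos φ = 0.962037, sin λ = 0.756055, cos λ = 0.654509.
East component: ΔE = −sin λ·ΔX + cos λ·ΔY = −(0.756055)(-447) + (0.654509)(583) = 719.53 m.
1° of latitude spans πR/180 = 111125 m; at latitude φ, 1° of longitude spans that × cos φ = 106906.4 m, so Δλ = 719.53 / 106906.4 × 3600 = 24.230″.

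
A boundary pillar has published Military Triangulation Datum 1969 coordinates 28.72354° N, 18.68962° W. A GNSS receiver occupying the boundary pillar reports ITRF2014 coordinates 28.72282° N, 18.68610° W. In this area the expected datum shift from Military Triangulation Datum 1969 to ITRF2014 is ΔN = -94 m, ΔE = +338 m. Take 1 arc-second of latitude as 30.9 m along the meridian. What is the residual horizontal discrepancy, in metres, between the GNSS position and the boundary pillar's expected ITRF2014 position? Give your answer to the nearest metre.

Observed coordinate differences: Δφ = -0.00072°, Δλ = +0.00352°.
Converting to metres (1° lat = 111240 m, cos φ = 0.876949): observed ΔN = -80.1 m, observed ΔE = 343.4 m.
Subtracting the expected shift leaves a residual of -80.1 − (-94) = 13.9 m north and 343.4 − (338) = 5.4 m east.
Residual distance = √(13.9² + 5.4²) = 14.9 m.

15 m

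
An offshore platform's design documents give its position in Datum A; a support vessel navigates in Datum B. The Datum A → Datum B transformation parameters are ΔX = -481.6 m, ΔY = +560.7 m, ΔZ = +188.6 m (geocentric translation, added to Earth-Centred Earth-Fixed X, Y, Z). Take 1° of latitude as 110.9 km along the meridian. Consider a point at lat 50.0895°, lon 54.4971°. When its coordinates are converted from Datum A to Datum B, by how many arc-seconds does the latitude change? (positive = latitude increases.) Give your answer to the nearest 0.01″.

Δφ = -0.47″

sin φ = 0.767048, cos φ = 0.641590, sin λ = 0.814086, cos λ = 0.580744.
North component: ΔN = −sin φ cos λ·ΔX − sin φ sin λ·ΔY + cos φ·ΔZ = −(0.767048)(0.580744)(-481.6) − (0.767048)(0.814086)(560.7) + (0.641590)(188.6) = -14.59 m.
1° of latitude spans 110900 m, so Δφ = -14.59 / 110900 × 3600 = -0.474″.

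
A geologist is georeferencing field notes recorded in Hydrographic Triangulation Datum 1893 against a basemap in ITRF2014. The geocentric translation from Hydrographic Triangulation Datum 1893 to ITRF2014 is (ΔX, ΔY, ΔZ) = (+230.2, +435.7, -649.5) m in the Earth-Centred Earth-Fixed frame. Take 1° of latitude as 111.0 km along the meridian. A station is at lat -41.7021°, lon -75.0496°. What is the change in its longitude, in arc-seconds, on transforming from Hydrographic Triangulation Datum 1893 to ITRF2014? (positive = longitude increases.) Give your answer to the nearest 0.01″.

Δλ = 14.54″

sin φ = -0.665258, cos φ = 0.746614, sin λ = -0.966150, cos λ = 0.257983.
East component: ΔE = −sin λ·ΔX + cos λ·ΔY = −(-0.966150)(230.2) + (0.257983)(435.7) = 334.81 m.
1° of latitude spans 111000 m; at latitude φ, 1° of longitude spans that × cos φ = 82874.1 m, so Δλ = 334.81 / 82874.1 × 3600 = 14.544″.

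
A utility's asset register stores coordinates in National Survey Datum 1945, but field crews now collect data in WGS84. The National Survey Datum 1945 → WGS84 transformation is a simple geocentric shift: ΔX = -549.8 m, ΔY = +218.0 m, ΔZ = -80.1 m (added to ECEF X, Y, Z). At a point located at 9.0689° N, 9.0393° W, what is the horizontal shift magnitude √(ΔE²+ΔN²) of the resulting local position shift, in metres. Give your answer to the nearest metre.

The local east axis at (φ, λ) is (−sin λ, cos λ, 0), so ΔE = −sin(-9.0393°)·(-549.8) + cos(-9.0393°)·218.0 = 128.91 m.
The local north axis is (−sin φ cos λ, −sin φ sin λ, cos φ), giving ΔN = 85.584 + 5.399 − 79.099 = 11.88 m.
Horizontal magnitude = √(ΔE² + ΔN²) = √(128.91² + 11.88²) = 129.46 m.

129 m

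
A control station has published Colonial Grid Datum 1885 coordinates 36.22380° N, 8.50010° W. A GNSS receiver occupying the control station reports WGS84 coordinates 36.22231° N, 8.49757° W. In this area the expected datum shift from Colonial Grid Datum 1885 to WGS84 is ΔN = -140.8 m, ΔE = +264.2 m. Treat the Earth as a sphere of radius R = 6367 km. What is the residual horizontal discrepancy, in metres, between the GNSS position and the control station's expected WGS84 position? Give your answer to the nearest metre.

45 m

Observed coordinate differences: Δφ = -0.00149°, Δλ = +0.00253°.
Converting to metres (1° lat = 111125 m, cos φ = 0.806715): observed ΔN = -165.6 m, observed ΔE = 226.8 m.
Subtracting the expected shift leaves a residual of -165.6 − (-140.8) = -24.8 m north and 226.8 − (264.2) = -37.4 m east.
Residual distance = √((-24.8)² + (-37.4)²) = 44.9 m.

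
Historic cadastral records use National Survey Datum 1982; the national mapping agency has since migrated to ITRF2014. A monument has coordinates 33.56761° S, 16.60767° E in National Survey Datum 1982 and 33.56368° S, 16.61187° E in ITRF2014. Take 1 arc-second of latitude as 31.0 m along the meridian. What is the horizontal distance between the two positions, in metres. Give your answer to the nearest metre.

587 m

Δφ = -33.56368° − -33.56761° = +0.00393°; Δλ = 16.61187° − 16.60767° = +0.00420°.
1° of latitude = 3600 × 31.00 = 111600 m.
ΔN = Δφ × 111600 = 438.6 m; ΔE = Δλ × 111600 × cos(-33.56761°) = +0.00420 × 111600 × 0.833234 = 390.6 m.
Distance = √(ΔE² + ΔN²) = √(390.6² + 438.6²) = 587.3 m.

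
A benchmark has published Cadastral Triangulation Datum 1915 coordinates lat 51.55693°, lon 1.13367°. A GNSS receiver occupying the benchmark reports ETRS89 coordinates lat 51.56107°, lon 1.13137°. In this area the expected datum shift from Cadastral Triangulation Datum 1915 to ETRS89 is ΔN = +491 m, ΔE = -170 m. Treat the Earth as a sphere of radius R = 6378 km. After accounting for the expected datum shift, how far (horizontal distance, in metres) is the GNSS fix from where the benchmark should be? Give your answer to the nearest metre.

32 m

Observed coordinate differences: Δφ = +0.00414°, Δλ = -0.00230°.
Converting to metres (1° lat = 111317 m, cos φ = 0.621737): observed ΔN = 460.9 m, observed ΔE = -159.2 m.
Subtracting the expected shift leaves a residual of 460.9 − (491) = -30.1 m north and -159.2 − (-170) = 10.8 m east.
Residual distance = √((-30.1)² + 10.8²) = 32.0 m.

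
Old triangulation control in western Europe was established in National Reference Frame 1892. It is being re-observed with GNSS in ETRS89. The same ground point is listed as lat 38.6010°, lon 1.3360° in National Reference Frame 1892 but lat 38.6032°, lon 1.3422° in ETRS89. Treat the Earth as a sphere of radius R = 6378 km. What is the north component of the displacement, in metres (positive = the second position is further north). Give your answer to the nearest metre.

ΔN = 245 m

Δφ = 38.6032° − 38.6010° = +0.0022°; Δλ = 1.3422° − 1.3360° = +0.0062°.
1° along a meridian = πR/180 = 111317 m.
ΔN = Δφ × 111317 = 244.9 m; ΔE = Δλ × 111317 × cos(38.6010°) = +0.0062 × 111317 × 0.781510 = 539.4 m.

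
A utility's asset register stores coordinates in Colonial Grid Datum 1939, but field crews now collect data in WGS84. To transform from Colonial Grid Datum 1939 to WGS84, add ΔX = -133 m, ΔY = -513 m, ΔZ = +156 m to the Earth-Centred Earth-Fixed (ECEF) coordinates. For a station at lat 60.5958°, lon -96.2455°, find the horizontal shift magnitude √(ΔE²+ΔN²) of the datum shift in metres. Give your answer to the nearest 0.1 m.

At φ = 60.5958°, λ = -96.2455°: sin φ = 0.871178, cos φ = 0.490968, sin λ = -0.994065, cos λ = -0.108789.
ΔE = −sin λ·ΔX + cos λ·ΔY = −(-0.994065)·(-133) + (-0.108789)·(-513) = -76.40 m.
ΔN = −sin φ cos λ·ΔX − sin φ sin λ·ΔY + cos φ·ΔZ = −(0.871178)(-0.108789)(-133) − (0.871178)(-0.994065)(-513) + (0.490968)(156) = -380.28 m.
Horizontal magnitude = √(ΔE² + ΔN²) = √((-76.40)² + (-380.28)²) = 387.87 m.

387.9 m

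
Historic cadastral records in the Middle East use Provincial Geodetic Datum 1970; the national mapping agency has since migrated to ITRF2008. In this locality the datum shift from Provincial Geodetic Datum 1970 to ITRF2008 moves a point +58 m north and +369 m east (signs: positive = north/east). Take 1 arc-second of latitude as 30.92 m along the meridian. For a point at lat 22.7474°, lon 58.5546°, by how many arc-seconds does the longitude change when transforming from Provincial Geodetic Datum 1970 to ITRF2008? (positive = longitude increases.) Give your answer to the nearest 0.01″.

Δλ = 12.94″

At latitude 22.7474°, cos φ = 0.922219.
1″ of longitude at this latitude = 30.92 × cos φ = 28.5150 m, so Δλ = 369.0 / 28.5150 = 12.941″.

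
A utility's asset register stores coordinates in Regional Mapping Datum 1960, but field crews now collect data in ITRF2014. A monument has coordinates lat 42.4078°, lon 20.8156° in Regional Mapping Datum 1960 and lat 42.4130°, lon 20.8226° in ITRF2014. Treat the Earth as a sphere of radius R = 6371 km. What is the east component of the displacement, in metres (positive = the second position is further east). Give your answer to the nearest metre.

Δφ = 42.4130° − 42.4078° = +0.0052°; Δλ = 20.8226° − 20.8156° = +0.0070°.
1° along a meridian = πR/180 = 111195 m.
ΔN = Δφ × 111195 = 578.2 m; ΔE = Δλ × 111195 × cos(42.4078°) = +0.0070 × 111195 × 0.738364 = 574.7 m.

ΔE = 575 m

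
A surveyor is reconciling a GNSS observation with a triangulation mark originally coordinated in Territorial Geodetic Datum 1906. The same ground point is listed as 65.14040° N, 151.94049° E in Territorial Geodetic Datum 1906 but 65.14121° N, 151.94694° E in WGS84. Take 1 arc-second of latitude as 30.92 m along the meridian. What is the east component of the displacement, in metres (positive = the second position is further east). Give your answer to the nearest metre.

Δφ = 65.14121° − 65.14040° = +0.00081°; Δλ = 151.94694° − 151.94049° = +0.00645°.
1° of latitude = 3600 × 30.92 = 111312 m.
ΔN = Δφ × 111312 = 90.2 m; ΔE = Δλ × 111312 × cos(65.14040°) = +0.00645 × 111312 × 0.420396 = 301.8 m.

ΔE = 302 m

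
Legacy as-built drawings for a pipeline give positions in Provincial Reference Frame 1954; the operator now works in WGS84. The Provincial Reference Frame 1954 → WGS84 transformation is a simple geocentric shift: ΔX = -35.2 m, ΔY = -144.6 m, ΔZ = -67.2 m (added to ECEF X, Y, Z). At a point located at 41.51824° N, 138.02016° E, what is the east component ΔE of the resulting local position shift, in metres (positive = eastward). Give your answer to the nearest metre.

ΔE = 131 m

At φ = 41.51824°, λ = 138.02016°: sin φ = 0.662858, cos φ = 0.748745, sin λ = 0.668869, cos λ = -0.743380.
ΔE = −sin λ·ΔX + cos λ·ΔY = −(0.668869)·(-35.2) + (-0.743380)·(-144.6) = 131.04 m.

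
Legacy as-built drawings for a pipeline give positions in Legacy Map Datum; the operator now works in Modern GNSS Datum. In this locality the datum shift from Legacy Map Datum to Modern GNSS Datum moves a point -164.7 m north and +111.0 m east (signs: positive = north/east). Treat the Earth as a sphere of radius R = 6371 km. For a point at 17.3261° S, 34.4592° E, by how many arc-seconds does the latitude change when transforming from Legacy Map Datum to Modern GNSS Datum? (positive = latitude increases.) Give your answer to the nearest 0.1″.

On a sphere of radius R, 1 rad of latitude = R, so Δφ = ΔN / R = -164.7 / 6371000 = -2.5852e-05 rad = -5.332″.

Δφ = -5.3″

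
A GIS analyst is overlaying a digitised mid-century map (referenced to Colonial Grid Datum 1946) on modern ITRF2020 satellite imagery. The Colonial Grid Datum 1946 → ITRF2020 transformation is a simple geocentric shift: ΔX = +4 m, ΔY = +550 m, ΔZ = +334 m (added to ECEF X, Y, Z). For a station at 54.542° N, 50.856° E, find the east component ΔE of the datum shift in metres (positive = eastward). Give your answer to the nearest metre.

ΔE = 344 m

The local east axis at (φ, λ) is (−sin λ, cos λ, 0), so ΔE = −sin(50.856°)·4 + cos(50.856°)·550 = 344.10 m.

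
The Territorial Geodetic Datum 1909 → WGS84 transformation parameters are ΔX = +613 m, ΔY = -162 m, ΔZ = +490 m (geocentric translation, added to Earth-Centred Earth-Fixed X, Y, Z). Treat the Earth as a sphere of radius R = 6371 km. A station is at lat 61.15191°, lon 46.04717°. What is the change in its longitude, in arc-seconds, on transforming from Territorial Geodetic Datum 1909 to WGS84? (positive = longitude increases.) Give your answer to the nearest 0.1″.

sin φ = 0.875902, cos φ = 0.482489, sin λ = 0.719911, cos λ = 0.694066.
East component: ΔE = −sin λ·ΔX + cos λ·ΔY = −(0.719911)(613) + (0.694066)(-162) = -553.74 m.
1° of latitude spans πR/180 = 111195 m; at latitude φ, 1° of longitude spans that × cos φ = 53650.3 m, so Δλ = -553.74 / 53650.3 × 3600 = -37.157″.

Δλ = -37.2″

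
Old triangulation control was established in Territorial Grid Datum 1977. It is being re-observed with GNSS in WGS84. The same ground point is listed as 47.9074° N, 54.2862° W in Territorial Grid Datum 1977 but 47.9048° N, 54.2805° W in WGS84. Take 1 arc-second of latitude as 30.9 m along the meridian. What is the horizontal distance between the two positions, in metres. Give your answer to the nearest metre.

514 m

Δφ = 47.9048° − 47.9074° = -0.0026°; Δλ = -54.2805° − -54.2862° = +0.0057°.
1° of latitude = 3600 × 30.90 = 111240 m.
ΔN = Δφ × 111240 = -289.2 m; ΔE = Δλ × 111240 × cos(47.9074°) = +0.0057 × 111240 × 0.670331 = 425.0 m.
Distance = √(ΔE² + ΔN²) = √(425.0² + (-289.2)²) = 514.1 m.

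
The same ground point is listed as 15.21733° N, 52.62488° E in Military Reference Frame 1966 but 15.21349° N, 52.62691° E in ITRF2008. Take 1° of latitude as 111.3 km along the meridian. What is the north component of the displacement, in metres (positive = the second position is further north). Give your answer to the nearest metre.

Δφ = 15.21349° − 15.21733° = -0.00384°; Δλ = 52.62691° − 52.62488° = +0.00203°.
ΔN = Δφ × 111300 = -427.4 m; ΔE = Δλ × 111300 × cos(15.21733°) = +0.00203 × 111300 × 0.964937 = 218.0 m.

ΔN = -427 m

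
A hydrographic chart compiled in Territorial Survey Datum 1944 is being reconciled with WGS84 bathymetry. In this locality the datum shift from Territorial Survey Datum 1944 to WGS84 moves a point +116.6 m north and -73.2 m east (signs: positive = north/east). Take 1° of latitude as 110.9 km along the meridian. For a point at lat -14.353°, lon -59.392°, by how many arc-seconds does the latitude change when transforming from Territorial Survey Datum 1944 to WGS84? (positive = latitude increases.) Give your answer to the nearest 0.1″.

Δφ = 3.8″

1° of latitude = 110.9 km, so Δφ = 116.6 / 110900 = 0.0010514° = 3.785″.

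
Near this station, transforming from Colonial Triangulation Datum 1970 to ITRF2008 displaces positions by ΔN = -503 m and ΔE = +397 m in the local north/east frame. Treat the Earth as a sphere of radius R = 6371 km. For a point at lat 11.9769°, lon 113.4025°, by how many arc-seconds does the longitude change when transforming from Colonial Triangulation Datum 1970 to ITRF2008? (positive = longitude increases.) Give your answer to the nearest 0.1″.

At latitude 11.9769°, cos φ = 0.978231.
One radian of longitude at latitude φ spans R cos φ, so Δλ = ΔE / (R cos φ) = 397.0 / (6371000 × 0.978231) = 6.3700e-05 rad = 13.139″.

Δλ = 13.1″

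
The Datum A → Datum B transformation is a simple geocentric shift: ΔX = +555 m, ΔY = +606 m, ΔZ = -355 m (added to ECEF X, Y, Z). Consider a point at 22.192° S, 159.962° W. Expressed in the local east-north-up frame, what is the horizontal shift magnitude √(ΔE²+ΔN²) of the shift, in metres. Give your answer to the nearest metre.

The local east axis at (φ, λ) is (−sin λ, cos λ, 0), so ΔE = −sin(-159.962°)·555 + cos(-159.962°)·606 = -379.15 m.
The local north axis is (−sin φ cos λ, −sin φ sin λ, cos φ), giving ΔN = -196.940 − 78.429 − 328.703 = -604.07 m.
Horizontal magnitude = √(ΔE² + ΔN²) = √((-379.15)² + (-604.07)²) = 713.20 m.

713 m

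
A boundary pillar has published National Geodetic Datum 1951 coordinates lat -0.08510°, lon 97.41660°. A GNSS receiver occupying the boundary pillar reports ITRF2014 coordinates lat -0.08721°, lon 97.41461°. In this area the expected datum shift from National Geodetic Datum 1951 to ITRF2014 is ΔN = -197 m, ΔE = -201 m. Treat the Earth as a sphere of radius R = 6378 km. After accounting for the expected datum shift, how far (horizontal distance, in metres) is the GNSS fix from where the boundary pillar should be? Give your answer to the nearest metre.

Observed coordinate differences: Δφ = -0.00211°, Δλ = -0.00199°.
Converting to metres (1° lat = 111317 m, cos φ = 0.999999): observed ΔN = -234.9 m, observed ΔE = -221.5 m.
Subtracting the expected shift leaves a residual of -234.9 − (-197) = -37.9 m north and -221.5 − (-201) = -20.5 m east.
Residual distance = √((-37.9)² + (-20.5)²) = 43.1 m.

43 m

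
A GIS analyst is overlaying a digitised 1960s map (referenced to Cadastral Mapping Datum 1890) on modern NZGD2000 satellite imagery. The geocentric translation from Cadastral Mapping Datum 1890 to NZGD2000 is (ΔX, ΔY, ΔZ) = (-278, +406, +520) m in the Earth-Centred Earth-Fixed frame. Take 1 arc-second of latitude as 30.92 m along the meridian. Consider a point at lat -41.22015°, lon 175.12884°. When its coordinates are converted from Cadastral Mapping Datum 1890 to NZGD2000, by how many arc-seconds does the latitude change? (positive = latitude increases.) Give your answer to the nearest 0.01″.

sin φ = -0.658954, cos φ = 0.752183, sin λ = 0.084915, cos λ = -0.996388.
North component: ΔN = −sin φ cos λ·ΔX − sin φ sin λ·ΔY + cos φ·ΔZ = −(-0.658954)(-0.996388)(-278) − (-0.658954)(0.084915)(406) + (0.752183)(520) = 596.38 m.
1° of latitude spans 3600 × 30.92 = 111312 m, so Δφ = 596.38 / 111312 × 3600 = 19.288″.

Δφ = 19.29″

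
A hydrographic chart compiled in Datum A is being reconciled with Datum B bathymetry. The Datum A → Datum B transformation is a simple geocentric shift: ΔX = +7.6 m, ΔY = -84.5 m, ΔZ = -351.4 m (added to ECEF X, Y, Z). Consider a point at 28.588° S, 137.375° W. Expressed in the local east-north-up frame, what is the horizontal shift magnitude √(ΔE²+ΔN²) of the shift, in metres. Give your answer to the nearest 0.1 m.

At φ = -28.588°, λ = -137.375°: sin φ = -0.478508, cos φ = 0.878083, sin λ = -0.677197, cos λ = -0.735802.
ΔE = −sin λ·ΔX + cos λ·ΔY = −(-0.677197)·(7.6) + (-0.735802)·(-84.5) = 67.32 m.
ΔN = −sin φ cos λ·ΔX − sin φ sin λ·ΔY + cos φ·ΔZ = −(-0.478508)(-0.735802)(7.6) − (-0.478508)(-0.677197)(-84.5) + (0.878083)(-351.4) = -283.85 m.
Horizontal magnitude = √(ΔE² + ΔN²) = √(67.32² + (-283.85)²) = 291.73 m.

291.7 m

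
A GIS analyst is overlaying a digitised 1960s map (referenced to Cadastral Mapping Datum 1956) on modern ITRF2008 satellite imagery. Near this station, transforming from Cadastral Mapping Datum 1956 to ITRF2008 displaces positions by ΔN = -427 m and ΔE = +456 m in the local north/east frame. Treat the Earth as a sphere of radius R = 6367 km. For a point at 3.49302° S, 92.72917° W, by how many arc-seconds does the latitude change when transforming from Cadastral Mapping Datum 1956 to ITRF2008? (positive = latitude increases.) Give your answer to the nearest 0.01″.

On a sphere of radius R, 1 rad of latitude = R, so Δφ = ΔN / R = -427.0 / 6367000 = -6.7065e-05 rad = -13.833″.

Δφ = -13.83″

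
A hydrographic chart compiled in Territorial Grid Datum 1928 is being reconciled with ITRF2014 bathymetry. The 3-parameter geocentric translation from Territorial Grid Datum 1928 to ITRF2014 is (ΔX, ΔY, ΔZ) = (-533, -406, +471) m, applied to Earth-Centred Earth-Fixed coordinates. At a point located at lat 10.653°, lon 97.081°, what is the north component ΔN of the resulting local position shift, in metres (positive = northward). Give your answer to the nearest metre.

At φ = 10.653°, λ = 97.081°: sin φ = 0.184861, cos φ = 0.982765, sin λ = 0.992373, cos λ = -0.123272.
ΔN = −sin φ cos λ·ΔX − sin φ sin λ·ΔY + cos φ·ΔZ = −(0.184861)(-0.123272)(-533) − (0.184861)(0.992373)(-406) + (0.982765)(471) = 525.22 m.

ΔN = 525 m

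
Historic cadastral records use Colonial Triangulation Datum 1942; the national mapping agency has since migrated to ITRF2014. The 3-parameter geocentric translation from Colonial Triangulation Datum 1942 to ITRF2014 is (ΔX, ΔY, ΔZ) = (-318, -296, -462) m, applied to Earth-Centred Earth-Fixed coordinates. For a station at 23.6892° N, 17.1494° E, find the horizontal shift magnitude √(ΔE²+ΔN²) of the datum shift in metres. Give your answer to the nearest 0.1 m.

326.3 m

At φ = 23.6892°, λ = 17.1494°: sin φ = 0.401775, cos φ = 0.915738, sin λ = 0.294864, cos λ = 0.955539.
ΔE = −sin λ·ΔX + cos λ·ΔY = −(0.294864)·(-318) + (0.955539)·(-296) = -189.07 m.
ΔN = −sin φ cos λ·ΔX − sin φ sin λ·ΔY + cos φ·ΔZ = −(0.401775)(0.955539)(-318) − (0.401775)(0.294864)(-296) + (0.915738)(-462) = -265.92 m.
Horizontal magnitude = √(ΔE² + ΔN²) = √((-189.07)² + (-265.92)²) = 326.29 m.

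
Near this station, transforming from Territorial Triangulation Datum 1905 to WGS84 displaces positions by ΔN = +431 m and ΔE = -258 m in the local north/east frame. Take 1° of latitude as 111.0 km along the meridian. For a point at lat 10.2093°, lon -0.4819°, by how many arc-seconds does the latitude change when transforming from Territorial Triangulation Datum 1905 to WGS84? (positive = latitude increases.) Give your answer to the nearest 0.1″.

Δφ = 14.0″

1° of latitude = 111.0 km, so Δφ = 431.0 / 111000 = 0.0038829° = 13.978″.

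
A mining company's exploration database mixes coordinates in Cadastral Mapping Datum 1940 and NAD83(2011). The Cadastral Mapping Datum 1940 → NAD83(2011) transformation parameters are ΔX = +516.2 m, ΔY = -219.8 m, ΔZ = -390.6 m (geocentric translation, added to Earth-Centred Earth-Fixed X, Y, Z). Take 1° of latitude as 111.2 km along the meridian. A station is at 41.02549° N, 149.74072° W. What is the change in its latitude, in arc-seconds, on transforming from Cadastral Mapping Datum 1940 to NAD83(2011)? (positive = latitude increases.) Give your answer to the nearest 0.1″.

sin φ = 0.656395, cos φ = 0.754418, sin λ = -0.503914, cos λ = -0.863754.
North component: ΔN = −sin φ cos λ·ΔX − sin φ sin λ·ΔY + cos φ·ΔZ = −(0.656395)(-0.863754)(516.2) − (0.656395)(-0.503914)(-219.8) + (0.754418)(-390.6) = -74.71 m.
1° of latitude spans 111200 m, so Δφ = -74.71 / 111200 × 3600 = -2.419″.

Δφ = -2.4″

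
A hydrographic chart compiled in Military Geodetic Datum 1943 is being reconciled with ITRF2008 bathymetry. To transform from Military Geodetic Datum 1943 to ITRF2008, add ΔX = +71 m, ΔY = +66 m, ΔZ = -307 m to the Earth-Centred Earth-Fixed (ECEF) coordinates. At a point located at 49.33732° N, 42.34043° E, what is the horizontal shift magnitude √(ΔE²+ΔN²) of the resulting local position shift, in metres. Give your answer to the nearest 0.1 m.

273.6 m

At φ = 49.33732°, λ = 42.34043°: sin φ = 0.758559, cos φ = 0.651604, sin λ = 0.673534, cos λ = 0.739156.
ΔE = −sin λ·ΔX + cos λ·ΔY = −(0.673534)·(71) + (0.739156)·(66) = 0.96 m.
ΔN = −sin φ cos λ·ΔX − sin φ sin λ·ΔY + cos φ·ΔZ = −(0.758559)(0.739156)(71) − (0.758559)(0.673534)(66) + (0.651604)(-307) = -273.57 m.
Horizontal magnitude = √(ΔE² + ΔN²) = √(0.96² + (-273.57)²) = 273.57 m.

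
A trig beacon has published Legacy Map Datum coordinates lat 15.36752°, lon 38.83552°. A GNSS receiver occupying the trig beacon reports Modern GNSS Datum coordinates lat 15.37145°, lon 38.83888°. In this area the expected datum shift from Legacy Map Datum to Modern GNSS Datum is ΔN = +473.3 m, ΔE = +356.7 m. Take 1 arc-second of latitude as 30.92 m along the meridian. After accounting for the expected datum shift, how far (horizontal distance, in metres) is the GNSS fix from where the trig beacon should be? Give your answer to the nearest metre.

36 m

Observed coordinate differences: Δφ = +0.00393°, Δλ = +0.00336°.
Converting to metres (1° lat = 111312 m, cos φ = 0.964246): observed ΔN = 437.5 m, observed ΔE = 360.6 m.
Subtracting the expected shift leaves a residual of 437.5 − (473.3) = -35.8 m north and 360.6 − (356.7) = 3.9 m east.
Residual distance = √((-35.8)² + 3.9²) = 36.1 m.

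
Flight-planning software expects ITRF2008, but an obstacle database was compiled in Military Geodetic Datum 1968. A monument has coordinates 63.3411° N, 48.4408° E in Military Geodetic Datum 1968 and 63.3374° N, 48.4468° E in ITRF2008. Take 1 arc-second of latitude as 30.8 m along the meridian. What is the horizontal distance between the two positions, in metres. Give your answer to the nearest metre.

Δφ = 63.3374° − 63.3411° = -0.0037°; Δλ = 48.4468° − 48.4408° = +0.0060°.
1° of latitude = 3600 × 30.80 = 110880 m.
ΔN = Δφ × 110880 = -410.3 m; ΔE = Δλ × 110880 × cos(63.3411°) = +0.0060 × 110880 × 0.448678 = 298.5 m.
Distance = √(ΔE² + ΔN²) = √(298.5² + (-410.3)²) = 507.4 m.

507 m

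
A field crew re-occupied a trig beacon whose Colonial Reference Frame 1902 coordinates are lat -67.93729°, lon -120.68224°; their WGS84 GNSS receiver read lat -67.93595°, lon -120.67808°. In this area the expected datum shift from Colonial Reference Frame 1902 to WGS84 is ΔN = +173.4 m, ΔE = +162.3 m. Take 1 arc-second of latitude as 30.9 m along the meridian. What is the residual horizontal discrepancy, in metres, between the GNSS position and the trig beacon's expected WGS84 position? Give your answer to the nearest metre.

Observed coordinate differences: Δφ = +0.00134°, Δλ = +0.00416°.
Converting to metres (1° lat = 111240 m, cos φ = 0.375621): observed ΔN = 149.1 m, observed ΔE = 173.8 m.
Subtracting the expected shift leaves a residual of 149.1 − (173.4) = -24.3 m north and 173.8 − (162.3) = 11.5 m east.
Residual distance = √((-24.3)² + 11.5²) = 26.9 m.

27 m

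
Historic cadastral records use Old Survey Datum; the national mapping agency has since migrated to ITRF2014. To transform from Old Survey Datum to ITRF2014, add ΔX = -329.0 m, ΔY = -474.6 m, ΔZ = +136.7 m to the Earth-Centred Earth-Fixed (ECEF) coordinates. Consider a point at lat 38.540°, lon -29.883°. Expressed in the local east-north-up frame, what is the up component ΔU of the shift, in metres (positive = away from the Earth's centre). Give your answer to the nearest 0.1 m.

ΔU = 47.0 m

At φ = 38.540°, λ = -29.883°: sin φ = 0.623061, cos φ = 0.782173, sin λ = -0.498231, cos λ = 0.867045.
ΔU = cos φ cos λ·ΔX + cos φ sin λ·ΔY + sin φ·ΔZ = (0.782173)(0.867045)(-329.0) + (0.782173)(-0.498231)(-474.6) + (0.623061)(136.7) = 47.00 m.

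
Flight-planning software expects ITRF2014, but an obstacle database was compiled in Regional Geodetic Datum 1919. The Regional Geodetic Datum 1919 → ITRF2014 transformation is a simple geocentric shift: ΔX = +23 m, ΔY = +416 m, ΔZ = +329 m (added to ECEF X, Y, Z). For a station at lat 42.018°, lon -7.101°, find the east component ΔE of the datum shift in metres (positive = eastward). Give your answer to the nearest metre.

At φ = 42.018°, λ = -7.101°: sin φ = 0.669364, cos φ = 0.742935, sin λ = -0.123619, cos λ = 0.992330.
ΔE = −sin λ·ΔX + cos λ·ΔY = −(-0.123619)·(23) + (0.992330)·(416) = 415.65 m.

ΔE = 416 m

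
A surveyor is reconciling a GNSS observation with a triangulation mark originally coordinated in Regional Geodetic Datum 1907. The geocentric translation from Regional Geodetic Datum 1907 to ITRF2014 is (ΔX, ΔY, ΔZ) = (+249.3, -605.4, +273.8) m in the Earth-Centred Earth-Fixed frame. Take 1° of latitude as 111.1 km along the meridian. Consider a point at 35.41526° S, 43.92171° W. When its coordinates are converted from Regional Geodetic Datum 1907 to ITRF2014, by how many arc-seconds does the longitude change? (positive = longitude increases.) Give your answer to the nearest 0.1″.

sin φ = -0.579498, cos φ = 0.814973, sin λ = -0.693675, cos λ = 0.720288.
East component: ΔE = −sin λ·ΔX + cos λ·ΔY = −(-0.693675)(249.3) + (0.720288)(-605.4) = -263.13 m.
1° of latitude spans 111100 m; at latitude φ, 1° of longitude spans that × cos φ = 90543.6 m, so Δλ = -263.13 / 90543.6 × 3600 = -10.462″.

Δλ = -10.5″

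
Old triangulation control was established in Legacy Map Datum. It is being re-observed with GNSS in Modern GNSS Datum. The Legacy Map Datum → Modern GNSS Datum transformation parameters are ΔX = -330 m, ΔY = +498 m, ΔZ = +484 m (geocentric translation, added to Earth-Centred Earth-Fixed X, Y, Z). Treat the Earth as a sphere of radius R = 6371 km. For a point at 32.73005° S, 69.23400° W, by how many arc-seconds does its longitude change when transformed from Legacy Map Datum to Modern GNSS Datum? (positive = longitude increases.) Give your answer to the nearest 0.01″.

Δλ = -5.08″

sin φ = -0.540682, cos φ = 0.841227, sin λ = -0.935036, cos λ = 0.354552.
East component: ΔE = −sin λ·ΔX + cos λ·ΔY = −(-0.935036)(-330) + (0.354552)(498) = -131.99 m.
1° of latitude spans πR/180 = 111195 m; at latitude φ, 1° of longitude spans that × cos φ = 93540.2 m, so Δλ = -131.99 / 93540.2 × 3600 = -5.080″.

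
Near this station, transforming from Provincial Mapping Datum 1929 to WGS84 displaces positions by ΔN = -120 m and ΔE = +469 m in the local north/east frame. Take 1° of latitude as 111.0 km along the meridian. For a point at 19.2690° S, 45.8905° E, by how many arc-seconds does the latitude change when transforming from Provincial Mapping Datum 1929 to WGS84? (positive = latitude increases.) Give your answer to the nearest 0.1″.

1° of latitude = 111.0 km, so Δφ = -120.0 / 111000 = -0.0010811° = -3.892″.

Δφ = -3.9″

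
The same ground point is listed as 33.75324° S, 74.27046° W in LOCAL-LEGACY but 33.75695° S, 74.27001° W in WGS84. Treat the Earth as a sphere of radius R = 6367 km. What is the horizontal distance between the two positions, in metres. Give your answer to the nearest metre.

Δφ = -33.75695° − -33.75324° = -0.00371°; Δλ = -74.27001° − -74.27046° = +0.00045°.
1° along a meridian = πR/180 = 111125 m.
ΔN = Δφ × 111125 = -412.3 m; ΔE = Δλ × 111125 × cos(-33.75324°) = +0.00045 × 111125 × 0.831438 = 41.6 m.
Distance = √(ΔE² + ΔN²) = √(41.6² + (-412.3)²) = 414.4 m.

414 m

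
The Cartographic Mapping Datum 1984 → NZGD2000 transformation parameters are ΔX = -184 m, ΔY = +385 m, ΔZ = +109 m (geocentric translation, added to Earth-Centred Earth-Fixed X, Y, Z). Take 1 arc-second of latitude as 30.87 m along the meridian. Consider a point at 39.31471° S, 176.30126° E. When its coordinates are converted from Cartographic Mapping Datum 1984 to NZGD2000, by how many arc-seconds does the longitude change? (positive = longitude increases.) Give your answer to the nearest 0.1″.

Δλ = -15.6″

sin φ = -0.633580, cos φ = 0.773678, sin λ = 0.064510, cos λ = -0.997917.
East component: ΔE = −sin λ·ΔX + cos λ·ΔY = −(0.064510)(-184) + (-0.997917)(385) = -372.33 m.
1° of latitude spans 3600 × 30.87 = 111132 m; at latitude φ, 1° of longitude spans that × cos φ = 85980.3 m, so Δλ = -372.33 / 85980.3 × 3600 = -15.589″.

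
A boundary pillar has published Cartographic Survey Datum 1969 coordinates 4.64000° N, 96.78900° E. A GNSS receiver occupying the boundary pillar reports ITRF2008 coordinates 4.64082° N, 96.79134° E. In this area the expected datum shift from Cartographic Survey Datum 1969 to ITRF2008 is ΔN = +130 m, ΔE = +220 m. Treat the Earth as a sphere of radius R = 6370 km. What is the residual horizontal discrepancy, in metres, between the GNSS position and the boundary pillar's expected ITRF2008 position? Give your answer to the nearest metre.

55 m

Observed coordinate differences: Δφ = +0.00082°, Δλ = +0.00234°.
Converting to metres (1° lat = 111177 m, cos φ = 0.996723): observed ΔN = 91.2 m, observed ΔE = 259.3 m.
Subtracting the expected shift leaves a residual of 91.2 − (130) = -38.8 m north and 259.3 − (220) = 39.3 m east.
Residual distance = √((-38.8)² + 39.3²) = 55.3 m.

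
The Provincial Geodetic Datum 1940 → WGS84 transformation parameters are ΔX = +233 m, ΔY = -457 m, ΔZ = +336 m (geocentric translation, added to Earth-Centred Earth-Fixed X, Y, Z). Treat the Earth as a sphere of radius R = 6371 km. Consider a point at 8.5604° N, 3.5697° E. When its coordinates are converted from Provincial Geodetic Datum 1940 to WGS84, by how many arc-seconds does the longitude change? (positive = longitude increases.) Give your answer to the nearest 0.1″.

sin φ = 0.148852, cos φ = 0.988859, sin λ = 0.062263, cos λ = 0.998060.
East component: ΔE = −sin λ·ΔX + cos λ·ΔY = −(0.062263)(233) + (0.998060)(-457) = -470.62 m.
1° of latitude spans πR/180 = 111195 m; at latitude φ, 1° of longitude spans that × cos φ = 109956.2 m, so Δλ = -470.62 / 109956.2 × 3600 = -15.408″.

Δλ = -15.4″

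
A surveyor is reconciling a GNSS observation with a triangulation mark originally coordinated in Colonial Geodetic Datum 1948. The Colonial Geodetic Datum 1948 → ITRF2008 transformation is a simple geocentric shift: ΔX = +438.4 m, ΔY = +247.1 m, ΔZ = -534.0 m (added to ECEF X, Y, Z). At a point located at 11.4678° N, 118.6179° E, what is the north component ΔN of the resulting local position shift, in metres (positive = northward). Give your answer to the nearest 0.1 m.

ΔN = -524.7 m

The local north axis is (−sin φ cos λ, −sin φ sin λ, cos φ), giving ΔN = 41.747 − 43.126 − 523.340 = -524.72 m.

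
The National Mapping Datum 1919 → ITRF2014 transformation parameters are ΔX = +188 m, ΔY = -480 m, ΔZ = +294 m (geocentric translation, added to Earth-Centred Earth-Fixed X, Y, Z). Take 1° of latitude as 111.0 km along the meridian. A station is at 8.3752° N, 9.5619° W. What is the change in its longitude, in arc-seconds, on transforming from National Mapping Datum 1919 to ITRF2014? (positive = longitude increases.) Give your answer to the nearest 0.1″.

Δλ = -14.5″

sin φ = 0.145655, cos φ = 0.989335, sin λ = -0.166113, cos λ = 0.986107.
East component: ΔE = −sin λ·ΔX + cos λ·ΔY = −(-0.166113)(188) + (0.986107)(-480) = -442.10 m.
1° of latitude spans 111000 m; at latitude φ, 1° of longitude spans that × cos φ = 109816.2 m, so Δλ = -442.10 / 109816.2 × 3600 = -14.493″.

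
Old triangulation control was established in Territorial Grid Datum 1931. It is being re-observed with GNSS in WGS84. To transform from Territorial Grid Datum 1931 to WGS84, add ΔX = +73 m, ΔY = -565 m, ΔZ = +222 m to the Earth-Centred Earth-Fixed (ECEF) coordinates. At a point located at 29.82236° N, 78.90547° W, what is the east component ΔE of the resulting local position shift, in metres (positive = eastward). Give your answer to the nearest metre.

ΔE = -37 m

The local east axis at (φ, λ) is (−sin λ, cos λ, 0), so ΔE = −sin(-78.90547°)·73 + cos(-78.90547°)·(-565) = -37.09 m.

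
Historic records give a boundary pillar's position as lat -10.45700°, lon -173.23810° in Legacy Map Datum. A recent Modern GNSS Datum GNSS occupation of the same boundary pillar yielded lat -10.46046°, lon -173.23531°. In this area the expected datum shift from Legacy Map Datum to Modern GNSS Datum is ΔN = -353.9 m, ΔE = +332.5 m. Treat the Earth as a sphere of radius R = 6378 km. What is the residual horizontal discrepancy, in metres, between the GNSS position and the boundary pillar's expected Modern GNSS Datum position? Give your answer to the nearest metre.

Observed coordinate differences: Δφ = -0.00346°, Δλ = +0.00279°.
Converting to metres (1° lat = 111317 m, cos φ = 0.983391): observed ΔN = -385.2 m, observed ΔE = 305.4 m.
Subtracting the expected shift leaves a residual of -385.2 − (-353.9) = -31.3 m north and 305.4 − (332.5) = -27.1 m east.
Residual distance = √((-31.3)² + (-27.1)²) = 41.4 m.

41 m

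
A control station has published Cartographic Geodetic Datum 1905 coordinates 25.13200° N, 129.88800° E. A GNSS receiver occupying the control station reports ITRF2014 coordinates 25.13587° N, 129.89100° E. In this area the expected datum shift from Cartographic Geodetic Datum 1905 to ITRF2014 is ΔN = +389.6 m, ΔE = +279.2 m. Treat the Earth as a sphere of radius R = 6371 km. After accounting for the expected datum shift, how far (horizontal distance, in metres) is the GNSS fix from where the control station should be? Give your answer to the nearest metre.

Observed coordinate differences: Δφ = +0.00387°, Δλ = +0.00300°.
Converting to metres (1° lat = 111195 m, cos φ = 0.905332): observed ΔN = 430.3 m, observed ΔE = 302.0 m.
Subtracting the expected shift leaves a residual of 430.3 − (389.6) = 40.7 m north and 302.0 − (279.2) = 22.8 m east.
Residual distance = √(40.7² + 22.8²) = 46.7 m.

47 m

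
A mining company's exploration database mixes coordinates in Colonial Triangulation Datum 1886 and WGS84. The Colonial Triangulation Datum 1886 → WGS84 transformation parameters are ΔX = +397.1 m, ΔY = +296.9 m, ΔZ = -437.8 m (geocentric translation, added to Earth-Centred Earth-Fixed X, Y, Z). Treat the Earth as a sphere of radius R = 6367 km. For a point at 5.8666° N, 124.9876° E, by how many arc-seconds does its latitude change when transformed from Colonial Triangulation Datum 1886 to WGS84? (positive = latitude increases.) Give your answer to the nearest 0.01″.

sin φ = 0.102213, cos φ = 0.994763, sin λ = 0.819276, cos λ = -0.573399.
North component: ΔN = −sin φ cos λ·ΔX − sin φ sin λ·ΔY + cos φ·ΔZ = −(0.102213)(-0.573399)(397.1) − (0.102213)(0.819276)(296.9) + (0.994763)(-437.8) = -437.10 m.
1° of latitude spans πR/180 = 111125 m, so Δφ = -437.10 / 111125 × 3600 = -14.160″.

Δφ = -14.16″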